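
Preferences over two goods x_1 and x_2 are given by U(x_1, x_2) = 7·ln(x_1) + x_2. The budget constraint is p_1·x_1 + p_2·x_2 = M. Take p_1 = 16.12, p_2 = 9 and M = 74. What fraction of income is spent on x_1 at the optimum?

Set MRS = p_1/p_2: (7/x_1)/1 = p_1/p_2.
So x_1*(p_1,p_2) = 7·p_2/p_1, independent of income; and x_2* = (M − 7·p_2)/p_2.
At the given prices: x_1* = 7·9/16.12 = 3.9082, and x_2* = 1.2222.
Expenditure on x_1: 16.12·3.9082 = 63; share = 0.8514.

share on x_1 = 0.8514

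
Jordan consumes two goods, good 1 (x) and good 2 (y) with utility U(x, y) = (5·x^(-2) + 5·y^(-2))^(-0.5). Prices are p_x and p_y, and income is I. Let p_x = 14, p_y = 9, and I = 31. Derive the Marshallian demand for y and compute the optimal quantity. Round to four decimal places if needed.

y* = 1.4704

Numerically y/x = 1.158676, so x* = 31/(14 + 9·1.158676) = 1.269 and y* = 1.158676·1.269 = 1.4704.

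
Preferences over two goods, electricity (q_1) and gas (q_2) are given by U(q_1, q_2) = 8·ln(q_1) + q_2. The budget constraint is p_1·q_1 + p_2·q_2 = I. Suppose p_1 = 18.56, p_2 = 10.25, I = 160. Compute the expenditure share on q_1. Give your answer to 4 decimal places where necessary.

MU_q_1 = 8/q_1, MU_q_2 = 1. Tangency: 8/q_1 = p_1/p_2.
So q_1*(p_1,p_2) = 8·p_2/p_1, independent of income; and q_2* = (I − 8·p_2)/p_2.
At the given prices: q_1* = 8·10.25/18.56 = 4.4181, and q_2* = 7.6098.
Expenditure on q_1: 18.56·4.4181 = 82; share = 0.5125.

share on q_1 = 0.5125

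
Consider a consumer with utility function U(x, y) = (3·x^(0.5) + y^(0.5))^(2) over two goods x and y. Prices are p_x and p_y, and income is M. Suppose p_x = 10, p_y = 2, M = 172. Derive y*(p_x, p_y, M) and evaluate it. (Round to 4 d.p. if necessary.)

From the CES first-order condition, 3·(y/x)^(0.5) = p_x/p_y.
Hence y/x = ((1/3)·p_x/p_y)^(1/(0.5)), i.e. raised to the 2 power.
Substitute y = (y/x)·x into the budget: x* = M/(p_x + p_y·(y/x)).
Numerically y/x = 2.777778, so x* = 172/(10 + 2·2.777778) = 11.0571 and y* = 2.777778·11.0571 = 30.7143.

y* = 30.7143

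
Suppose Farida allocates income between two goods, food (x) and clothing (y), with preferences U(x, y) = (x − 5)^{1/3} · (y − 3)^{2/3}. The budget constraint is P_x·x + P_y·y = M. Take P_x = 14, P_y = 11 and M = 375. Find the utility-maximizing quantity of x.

MRS = (1/2)·(y−3)/(x−5). Tangency with P_x/P_y gives y−3 = 2·(P_x/P_y)·(x−5).
Substituting into the budget: x* = 5 + 1/3·(M − 5·P_x − 3·P_y)/P_x, and y* = 3 + 2/3·(…)/P_y.
Discretionary income = 375 − 5·14 − 3·11 = 272; x* = 5 + 1/3·272/14 = 11.4762.

x* = 11.4762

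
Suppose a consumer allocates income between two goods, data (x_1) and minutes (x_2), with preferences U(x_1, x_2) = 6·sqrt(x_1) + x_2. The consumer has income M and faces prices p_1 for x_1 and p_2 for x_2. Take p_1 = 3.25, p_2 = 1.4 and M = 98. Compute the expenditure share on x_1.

share on x_1 = 0.0554

Set MRS = p_1/p_2: 3·x_1^(−1/2) = p_1/p_2.
Thus x_1* = (3·p_2/p_1)² — independent of M — with the rest of income spent on x_2.
Plugging in: x_1* = (3·1.4/3.25)² = 1.6701, x_2* = 66.1231.
Expenditure on x_1: 3.25·1.6701 = 5.4277; share = 0.0554.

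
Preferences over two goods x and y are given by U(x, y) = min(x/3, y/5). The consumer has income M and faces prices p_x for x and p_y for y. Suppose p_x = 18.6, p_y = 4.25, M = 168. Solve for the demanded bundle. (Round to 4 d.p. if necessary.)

Leontief preferences: the optimum is at the kink where x/3 = y/5, i.e. y = (5/3)·x.
Budget: p_x·x + p_y·(5/3)·x = M, so (3·p_x + 5·p_y)·x = 3·M.
Demand: x*(p_x,p_y,M) = 3·M/(3·p_x + 5·p_y), y* = 5·M/(3·p_x + 5·p_y).
Here 3·18.6 + 5·4.25 = 77.05, giving x* = 6.5412 and y* = 10.902.

x* = 6.5412, y* = 10.902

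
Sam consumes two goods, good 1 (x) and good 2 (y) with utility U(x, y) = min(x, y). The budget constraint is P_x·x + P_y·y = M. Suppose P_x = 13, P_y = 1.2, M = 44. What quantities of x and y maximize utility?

x* = 3.0986, y* = 3.0986

Leontief preferences: the optimum is at the kink where x/1 = y/1, i.e. y = x.
Budget: P_x·x + P_y·x = M, so (P_x + P_y)·x = M.
Demand: x*(P_x,P_y,M) = M/(P_x + P_y), y* = M/(P_x + P_y).
Here 13 + 1.2 = 14.2, giving x* = 3.0986 and y* = 3.0986.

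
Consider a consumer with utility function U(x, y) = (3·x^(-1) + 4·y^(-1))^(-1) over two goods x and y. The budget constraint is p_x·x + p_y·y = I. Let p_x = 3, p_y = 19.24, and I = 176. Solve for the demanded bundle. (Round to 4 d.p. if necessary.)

x* = 14.9499, y* = 6.8165

With the ratio pinned down, the budget gives x* = I/(p_x + p_y·(y/x)) and y* = (y/x)·x*.
Numerically y/x = 0.455961, so x* = 176/(3 + 19.24·0.455961) = 14.9499 and y* = 0.455961·14.9499 = 6.8165.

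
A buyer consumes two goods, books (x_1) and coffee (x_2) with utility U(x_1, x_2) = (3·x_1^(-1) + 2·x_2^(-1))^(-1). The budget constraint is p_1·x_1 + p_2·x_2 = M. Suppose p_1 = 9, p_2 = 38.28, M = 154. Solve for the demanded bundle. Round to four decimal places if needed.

MRS = MU_x_1/MU_x_2 = (3/2)·(x_2/x_1)^(2). Set equal to p_1/p_2.
Hence x_2/x_1 = ((2/3)·p_1/p_2)^(1/(2)), i.e. raised to the 0.5 power.
Substitute x_2 = (x_2/x_1)·x_1 into the budget: x_1* = M/(p_1 + p_2·(x_2/x_1)).
Numerically x_2/x_1 = 0.395904, so x_1* = 154/(9 + 38.28·0.395904) = 6.3754 and x_2* = 0.395904·6.3754 = 2.5241.

x_1* = 6.3754, x_2* = 2.5241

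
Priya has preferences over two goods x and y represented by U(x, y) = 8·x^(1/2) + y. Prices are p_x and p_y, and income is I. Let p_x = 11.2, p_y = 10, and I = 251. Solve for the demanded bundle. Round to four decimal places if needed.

MU_x = 4/√x, MU_y = 1. Tangency: 4/√x = p_x/p_y.
Solve: √x = 4·p_y/p_x, so x*(p_x,p_y) = (4·p_y/p_x)², and y* = (I − p_x·x*)/p_y.
Plugging in: x* = (4·10/11.2)² = 12.7551, y* = 10.8143.

x* = 12.7551, y* = 10.8143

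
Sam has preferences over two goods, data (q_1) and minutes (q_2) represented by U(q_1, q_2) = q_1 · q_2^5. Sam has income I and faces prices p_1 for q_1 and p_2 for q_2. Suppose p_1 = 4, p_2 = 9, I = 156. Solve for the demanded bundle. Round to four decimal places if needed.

MU_q_1/MU_q_2 = (q_2)/(5·q_1); tangency sets this equal to p_1/p_2.
So p_2·q_2 = 5·p_1·q_1; combined with the budget, a share 1/6 of income goes to q_1.
Demand: q_1*(p_1,p_2,I) = 1/6·I/p_1 and q_2* = 5/6·I/p_2.
At p_1=4, p_2=9, I=156: q_1* = 1/6·156/4 = 6.5, q_2* = 14.4444.

q_1* = 6.5, q_2* = 14.4444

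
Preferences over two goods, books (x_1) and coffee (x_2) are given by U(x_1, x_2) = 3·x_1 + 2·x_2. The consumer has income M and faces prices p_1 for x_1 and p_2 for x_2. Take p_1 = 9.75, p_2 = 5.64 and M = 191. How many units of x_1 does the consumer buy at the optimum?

Perfect substitutes: compare marginal utility per dollar. 3/p_1 vs 2/p_2 → 0.3077 vs 0.3546.
x_2 gives more utility per dollar, so spend all income on x_2: x_2* = M/p_2, x_1* = 0.
Numerically: x_1* = 0, x_2* = 33.8652.

x_1* = 0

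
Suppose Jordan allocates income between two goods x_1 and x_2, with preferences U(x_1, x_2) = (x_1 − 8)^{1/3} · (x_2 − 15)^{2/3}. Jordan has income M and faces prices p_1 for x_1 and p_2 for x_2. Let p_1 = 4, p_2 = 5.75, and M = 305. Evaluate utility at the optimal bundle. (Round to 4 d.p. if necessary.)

This is Cobb-Douglas in (x_1−8, x_2−15): tangency gives 1/3·p_2·(x_2−15) = 2/3·p_1·(x_1−8).
After buying the subsistence bundle (8, 15), a share 1/3 of the remaining income goes to x_1: x_1* = 8 + 1/3·(M − 8p_1 − 15p_2)/p_1.
Discretionary income = 305 − 8·4 − 15·5.75 = 186.75; x_1* = 8 + 1/3·186.75/4 = 23.5625; x_2* = 15 + 2/3·186.75/5.75 = 36.6522.
Utility at the optimum: U(23.5625, 36.6522) = 19.3952.

V = 19.3952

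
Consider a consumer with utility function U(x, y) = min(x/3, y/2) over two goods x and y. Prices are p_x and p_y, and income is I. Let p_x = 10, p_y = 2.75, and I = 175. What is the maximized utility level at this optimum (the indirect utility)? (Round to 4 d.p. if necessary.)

Leontief preferences: the optimum is at the kink where x/3 = y/2, i.e. y = (2/3)·x.
Budget: p_x·x + p_y·(2/3)·x = I, so (3·p_x + 2·p_y)·x = 3·I.
Demand: x*(p_x,p_y,I) = 3·I/(3·p_x + 2·p_y), y* = 2·I/(3·p_x + 2·p_y).
Here 3·10 + 2·2.75 = 35.5, giving x* = 14.7887 and y* = 9.8592.
Utility at the optimum: U(14.7887, 9.8592) = 4.9296.

V = 4.9296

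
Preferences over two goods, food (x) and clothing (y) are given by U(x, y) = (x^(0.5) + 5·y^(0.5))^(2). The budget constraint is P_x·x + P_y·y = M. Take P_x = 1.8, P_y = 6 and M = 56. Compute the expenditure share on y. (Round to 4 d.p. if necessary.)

share on y = 0.8824

From the CES first-order condition, (1/5)·(y/x)^(0.5) = P_x/P_y.
Solve for the ratio: y/x = [5·P_x/P_y]^(2).
Substitute y = (y/x)·x into the budget: x* = M/(P_x + P_y·(y/x)).
Numerically y/x = 2.25, so x* = 56/(1.8 + 6·2.25) = 3.6601 and y* = 2.25·3.6601 = 8.2353.
Expenditure on y: 6·8.2353 = 49.4118; share = 0.8824.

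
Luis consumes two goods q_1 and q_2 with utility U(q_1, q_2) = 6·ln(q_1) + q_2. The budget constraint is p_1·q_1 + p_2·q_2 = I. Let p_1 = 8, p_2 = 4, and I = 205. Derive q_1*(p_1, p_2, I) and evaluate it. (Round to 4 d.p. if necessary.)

q_1* = 3

MU_q_1 = 6/q_1, MU_q_2 = 1. Tangency: 6/q_1 = p_1/p_2.
So q_1*(p_1,p_2) = 6·p_2/p_1, independent of income; and q_2* = (I − 6·p_2)/p_2.
At the given prices: q_1* = 6·4/8 = 3.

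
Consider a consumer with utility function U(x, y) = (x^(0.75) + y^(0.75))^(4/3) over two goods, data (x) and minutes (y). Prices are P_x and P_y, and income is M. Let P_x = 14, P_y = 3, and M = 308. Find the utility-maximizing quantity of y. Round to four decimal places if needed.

y* = 101.6663

MU_x ∝ x^(-0.25), MU_y ∝ y^(-0.25), so MRS = (y/x)^(0.25) = P_x/P_y.
Hence y/x = (P_x/P_y)^(1/(0.25)), i.e. raised to the 4 power.
With the ratio pinned down, the budget gives x* = M/(P_x + P_y·(y/x)) and y* = (y/x)·x*.
Numerically y/x = 474.271605, so x* = 308/(14 + 3·474.271605) = 0.2144 and y* = 474.271605·0.2144 = 101.6663.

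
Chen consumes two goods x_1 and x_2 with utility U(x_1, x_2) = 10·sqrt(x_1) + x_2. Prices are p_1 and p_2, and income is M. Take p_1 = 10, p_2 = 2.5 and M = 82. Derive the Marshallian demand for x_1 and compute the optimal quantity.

x_1* = 1.5625

MU_x_1 = 5/√x_1, MU_x_2 = 1. Tangency: 5/√x_1 = p_1/p_2.
Thus x_1* = (5·p_2/p_1)² — independent of M — with the rest of income spent on x_2.
Plugging in: x_1* = (5·2.5/10)² = 1.5625.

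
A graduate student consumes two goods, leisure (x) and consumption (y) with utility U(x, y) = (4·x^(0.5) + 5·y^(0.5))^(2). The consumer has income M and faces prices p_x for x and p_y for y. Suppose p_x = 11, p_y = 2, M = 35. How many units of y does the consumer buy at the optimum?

y* = 15.6759

From the CES first-order condition, (4/5)·(y/x)^(0.5) = p_x/p_y.
Hence y/x = ((5/4)·p_x/p_y)^(1/(0.5)), i.e. raised to the 2 power.
With the ratio pinned down, the budget gives x* = M/(p_x + p_y·(y/x)) and y* = (y/x)·x*.
Numerically y/x = 47.265625, so x* = 35/(11 + 2·47.265625) = 0.3317 and y* = 47.265625·0.3317 = 15.6759.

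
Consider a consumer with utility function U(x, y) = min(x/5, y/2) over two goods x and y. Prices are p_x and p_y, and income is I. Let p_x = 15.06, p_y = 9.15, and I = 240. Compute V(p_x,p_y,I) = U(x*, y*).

Leontief preferences: the optimum is at the kink where x/5 = y/2, i.e. y = (2/5)·x.
Budget: p_x·x + p_y·(2/5)·x = I, so (5·p_x + 2·p_y)·x = 5·I.
Demand: x*(p_x,p_y,I) = 5·I/(5·p_x + 2·p_y), y* = 2·I/(5·p_x + 2·p_y).
Here 5·15.06 + 2·9.15 = 93.6, giving x* = 12.8205 and y* = 5.1282.
Utility at the optimum: U(12.8205, 5.1282) = 2.5641.

V = 2.5641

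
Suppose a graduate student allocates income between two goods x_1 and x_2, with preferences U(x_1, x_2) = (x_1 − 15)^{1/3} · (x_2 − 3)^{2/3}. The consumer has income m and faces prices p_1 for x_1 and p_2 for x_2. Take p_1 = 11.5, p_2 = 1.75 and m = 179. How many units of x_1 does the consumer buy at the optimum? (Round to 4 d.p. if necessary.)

x_1* = 15.0362

MRS = (1/2)·(x_2−3)/(x_1−15). Tangency with p_1/p_2 gives x_2−3 = 2·(p_1/p_2)·(x_1−15).
After buying the subsistence bundle (15, 3), a share 1/3 of the remaining income goes to x_1: x_1* = 15 + 1/3·(m − 15p_1 − 3p_2)/p_1.
Discretionary income = 179 − 15·11.5 − 3·1.75 = 1.25; x_1* = 15 + 1/3·1.25/11.5 = 15.0362.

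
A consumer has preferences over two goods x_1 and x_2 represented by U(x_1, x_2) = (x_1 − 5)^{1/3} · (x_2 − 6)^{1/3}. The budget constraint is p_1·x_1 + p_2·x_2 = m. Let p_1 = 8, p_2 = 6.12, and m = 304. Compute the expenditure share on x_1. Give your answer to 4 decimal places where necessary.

share on x_1 = 0.5054

MRS = (x_2−6)/(x_1−5). Tangency with p_1/p_2 gives x_2−6 = (p_1/p_2)·(x_1−5).
After buying the subsistence bundle (5, 6), a share 0.5 of the remaining income goes to x_1: x_1* = 5 + 0.5·(m − 5p_1 − 6p_2)/p_1.
Discretionary income = 304 − 5·8 − 6·6.12 = 227.28; x_1* = 5 + 0.5·227.28/8 = 19.205; x_2* = 6 + 0.5·227.28/6.12 = 24.5686.
Expenditure on x_1: 8·19.205 = 153.64; share = 0.5054.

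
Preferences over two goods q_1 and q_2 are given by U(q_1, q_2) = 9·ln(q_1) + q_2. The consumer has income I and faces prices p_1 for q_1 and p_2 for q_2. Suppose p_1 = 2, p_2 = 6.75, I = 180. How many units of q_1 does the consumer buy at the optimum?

q_1* = 30.375

Set MRS = p_1/p_2: (9/q_1)/1 = p_1/p_2.
So q_1*(p_1,p_2) = 9·p_2/p_1, independent of income; and q_2* = (I − 9·p_2)/p_2.
At the given prices: q_1* = 9·6.75/2 = 30.375.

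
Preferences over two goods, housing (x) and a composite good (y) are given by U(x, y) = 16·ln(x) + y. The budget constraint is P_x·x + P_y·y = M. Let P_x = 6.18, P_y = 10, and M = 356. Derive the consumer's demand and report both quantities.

x* = 25.89, y* = 19.6

Set MRS = P_x/P_y: (16/x)/1 = P_x/P_y.
So x*(P_x,P_y) = 16·P_y/P_x, independent of income; and y* = (M − 16·P_y)/P_y.
At the given prices: x* = 16·10/6.18 = 25.89, and y* = 19.6.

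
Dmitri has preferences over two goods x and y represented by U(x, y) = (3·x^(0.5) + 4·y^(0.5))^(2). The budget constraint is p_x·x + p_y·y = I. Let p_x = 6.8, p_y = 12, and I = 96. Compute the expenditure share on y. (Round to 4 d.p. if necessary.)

MU_x ∝ 3·x^(-0.5), MU_y ∝ 4·y^(-0.5), so MRS = (3/4)·(y/x)^(0.5) = p_x/p_y.
Solve for the ratio: y/x = [(4/3)·p_x/p_y]^(2).
With the ratio pinned down, the budget gives x* = I/(p_x + p_y·(y/x)) and y* = (y/x)·x*.
Numerically y/x = 0.570864, so x* = 96/(6.8 + 12·0.570864) = 7.0328 and y* = 0.570864·7.0328 = 4.0148.
Expenditure on y: 12·4.0148 = 48.1771; share = 0.5018.

share on y = 0.5018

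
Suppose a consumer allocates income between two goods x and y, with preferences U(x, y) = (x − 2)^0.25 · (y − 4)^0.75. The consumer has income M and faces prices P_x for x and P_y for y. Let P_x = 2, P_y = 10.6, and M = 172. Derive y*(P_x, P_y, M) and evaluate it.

Substituting into the budget: x* = 2 + 0.25·(M − 2·P_x − 4·P_y)/P_x, and y* = 4 + 0.75·(…)/P_y.
Discretionary income = 172 − 2·2 − 4·10.6 = 125.6; y* = 4 + 0.75·125.6/10.6 = 12.8868.

y* = 12.8868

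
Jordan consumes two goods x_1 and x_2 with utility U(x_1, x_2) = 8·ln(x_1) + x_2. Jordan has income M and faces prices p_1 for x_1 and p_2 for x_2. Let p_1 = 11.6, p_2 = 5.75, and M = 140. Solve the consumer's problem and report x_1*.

MU_x_1 = 8/x_1, MU_x_2 = 1. Tangency: 8/x_1 = p_1/p_2.
So x_1*(p_1,p_2) = 8·p_2/p_1, independent of income; and x_2* = (M − 8·p_2)/p_2.
At the given prices: x_1* = 8·5.75/11.6 = 3.9655.

x_1* = 3.9655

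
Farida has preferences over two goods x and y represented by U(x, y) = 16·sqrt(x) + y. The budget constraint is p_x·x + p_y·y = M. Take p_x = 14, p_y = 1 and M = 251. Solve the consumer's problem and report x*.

x* = 0.3265

Set MRS = p_x/p_y: 8·x^(−1/2) = p_x/p_y.
Thus x* = (8·p_y/p_x)² — independent of M — with the rest of income spent on y.
Plugging in: x* = (8·1/14)² = 0.3265.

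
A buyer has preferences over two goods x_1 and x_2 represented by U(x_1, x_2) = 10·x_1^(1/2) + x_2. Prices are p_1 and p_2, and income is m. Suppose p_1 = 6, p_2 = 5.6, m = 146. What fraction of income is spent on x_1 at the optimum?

MU_x_1 = 5/√x_1, MU_x_2 = 1. Tangency: 5/√x_1 = p_1/p_2.
Thus x_1* = (5·p_2/p_1)² — independent of m — with the rest of income spent on x_2.
Plugging in: x_1* = (5·5.6/6)² = 21.7778, x_2* = 2.7381.
Expenditure on x_1: 6·21.7778 = 130.6667; share = 0.895.

share on x_1 = 0.895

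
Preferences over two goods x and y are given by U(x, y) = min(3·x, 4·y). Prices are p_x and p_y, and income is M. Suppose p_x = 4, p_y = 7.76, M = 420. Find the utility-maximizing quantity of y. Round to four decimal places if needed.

y* = 32.0774

With perfect complements, no substitution: consume in ratio x:y = 4:3.
Budget: p_x·x + p_y·(3/4)·x = M, so (4·p_x + 3·p_y)·x = 4·M.
Demand: x*(p_x,p_y,M) = 4·M/(4·p_x + 3·p_y), y* = 3·M/(4·p_x + 3·p_y).
Here 4·4 + 3·7.76 = 39.28, giving y* = 32.0774.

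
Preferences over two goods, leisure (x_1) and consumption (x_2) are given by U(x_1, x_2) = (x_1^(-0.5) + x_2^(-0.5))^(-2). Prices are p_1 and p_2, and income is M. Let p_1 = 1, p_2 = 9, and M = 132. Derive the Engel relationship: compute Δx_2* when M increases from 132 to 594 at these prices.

Δx_2* = 34.6671

From the CES first-order condition, (x_2/x_1)^(1.5) = p_1/p_2.
Hence x_2/x_1 = (p_1/p_2)^(1/(1.5)), i.e. raised to the 2/3 power.
With the ratio pinned down, the budget gives x_1* = M/(p_1 + p_2·(x_2/x_1)) and x_2* = (x_2/x_1)·x_1*.
Numerically x_2/x_1 = 0.23112, so x_1* = 132/(1 + 9·0.23112) = 42.856 and x_2* = 0.23112·42.856 = 9.9049.
At M' = 594: x_2* = 44.572. Change: 44.572 − 9.9049 = 34.6671.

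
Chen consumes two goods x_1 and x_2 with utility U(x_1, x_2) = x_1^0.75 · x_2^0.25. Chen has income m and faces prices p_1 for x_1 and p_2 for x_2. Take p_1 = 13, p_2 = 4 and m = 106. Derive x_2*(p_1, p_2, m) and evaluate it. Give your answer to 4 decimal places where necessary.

MU_x_1/MU_x_2 = (0.75·x_2)/(0.25·x_1); tangency sets this equal to p_1/p_2.
So 0.75·p_2·x_2 = 0.25·p_1·x_1; combined with the budget, a share 0.75 of income goes to x_1.
Demand: x_1*(p_1,p_2,m) = 0.75·m/p_1 and x_2* = 0.25·m/p_2.
At p_1=13, p_2=4, m=106: x_2* = 0.25·106/4 = 6.625.

x_2* = 6.625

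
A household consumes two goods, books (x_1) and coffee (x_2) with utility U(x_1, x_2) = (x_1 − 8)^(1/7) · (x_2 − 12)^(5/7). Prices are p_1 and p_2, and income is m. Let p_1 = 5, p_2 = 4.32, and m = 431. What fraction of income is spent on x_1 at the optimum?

share on x_1 = 0.224

This is Cobb-Douglas in (x_1−8, x_2−12): tangency gives 1/7·p_2·(x_2−12) = 5/7·p_1·(x_1−8).
After buying the subsistence bundle (8, 12), a share 1/6 of the remaining income goes to x_1: x_1* = 8 + 1/6·(m − 8p_1 − 12p_2)/p_1.
Discretionary income = 431 − 8·5 − 12·4.32 = 339.16; x_1* = 8 + 1/6·339.16/5 = 19.3053; x_2* = 12 + 5/6·339.16/4.32 = 77.4244.
Expenditure on x_1: 5·19.3053 = 96.5267; share = 0.224.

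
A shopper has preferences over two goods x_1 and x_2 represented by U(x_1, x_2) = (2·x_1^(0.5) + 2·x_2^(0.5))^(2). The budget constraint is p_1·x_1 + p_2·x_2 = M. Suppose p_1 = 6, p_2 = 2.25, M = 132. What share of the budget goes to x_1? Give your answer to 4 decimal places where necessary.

MU_x_1 ∝ 2·x_1^(-0.5), MU_x_2 ∝ 2·x_2^(-0.5), so MRS = (x_2/x_1)^(0.5) = p_1/p_2.
Hence x_2/x_1 = (p_1/p_2)^(1/(0.5)), i.e. raised to the 2 power.
With the ratio pinned down, the budget gives x_1* = M/(p_1 + p_2·(x_2/x_1)) and x_2* = (x_2/x_1)·x_1*.
Numerically x_2/x_1 = 7.111111, so x_1* = 132/(6 + 2.25·7.111111) = 6 and x_2* = 7.111111·6 = 42.6667.
Expenditure on x_1: 6·6 = 36; share = 0.2727.

share on x_1 = 0.2727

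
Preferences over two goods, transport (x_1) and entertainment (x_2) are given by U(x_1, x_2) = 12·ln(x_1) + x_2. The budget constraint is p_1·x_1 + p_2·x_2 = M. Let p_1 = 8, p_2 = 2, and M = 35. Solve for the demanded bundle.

x_1* = 3, x_2* = 5.5

MU_x_1 = 12/x_1, MU_x_2 = 1. Tangency: 12/x_1 = p_1/p_2.
So x_1*(p_1,p_2) = 12·p_2/p_1, independent of income; and x_2* = (M − 12·p_2)/p_2.
At the given prices: x_1* = 12·2/8 = 3, and x_2* = 5.5.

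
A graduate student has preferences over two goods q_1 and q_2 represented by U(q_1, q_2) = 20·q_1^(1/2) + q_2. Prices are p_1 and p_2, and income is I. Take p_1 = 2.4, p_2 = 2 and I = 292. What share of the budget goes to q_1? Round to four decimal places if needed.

share on q_1 = 0.5708

Thus q_1* = (10·p_2/p_1)² — independent of I — with the rest of income spent on q_2.
Plugging in: q_1* = (10·2/2.4)² = 69.4444, q_2* = 62.6667.
Expenditure on q_1: 2.4·69.4444 = 166.6667; share = 0.5708.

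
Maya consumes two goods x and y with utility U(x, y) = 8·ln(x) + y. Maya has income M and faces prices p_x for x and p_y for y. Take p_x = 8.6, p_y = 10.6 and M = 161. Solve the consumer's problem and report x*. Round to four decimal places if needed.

Set MRS = p_x/p_y: (8/x)/1 = p_x/p_y.
So x*(p_x,p_y) = 8·p_y/p_x, independent of income; and y* = (M − 8·p_y)/p_y.
At the given prices: x* = 8·10.6/8.6 = 9.8605.

x* = 9.8605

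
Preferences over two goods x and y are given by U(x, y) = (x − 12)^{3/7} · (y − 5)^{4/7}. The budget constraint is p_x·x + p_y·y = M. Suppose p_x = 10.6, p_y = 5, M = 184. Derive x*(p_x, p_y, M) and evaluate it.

Let x' = x−12, y' = y−5. MRS = (3/4)·y'/x' = p_x/p_y.
After buying the subsistence bundle (12, 5), a share 3/7 of the remaining income goes to x: x* = 12 + 3/7·(M − 12p_x − 5p_y)/p_x.
Discretionary income = 184 − 12·10.6 − 5·5 = 31.8; x* = 12 + 3/7·31.8/10.6 = 13.2857.

x* = 13.2857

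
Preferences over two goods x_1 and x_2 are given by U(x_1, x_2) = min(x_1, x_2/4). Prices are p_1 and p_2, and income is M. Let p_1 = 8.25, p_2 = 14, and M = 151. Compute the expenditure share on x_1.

share on x_1 = 0.1284

Leontief preferences: the optimum is at the kink where x_1/1 = x_2/4, i.e. x_2 = 4·x_1.
Budget: p_1·x_1 + p_2·4·x_1 = M, so (p_1 + 4·p_2)·x_1 = M.
Demand: x_1*(p_1,p_2,M) = M/(p_1 + 4·p_2), x_2* = 4·M/(p_1 + 4·p_2).
Here 8.25 + 4·14 = 64.25, giving x_1* = 2.3502 and x_2* = 9.4008.
Expenditure on x_1: 8.25·2.3502 = 19.3891; share = 0.1284.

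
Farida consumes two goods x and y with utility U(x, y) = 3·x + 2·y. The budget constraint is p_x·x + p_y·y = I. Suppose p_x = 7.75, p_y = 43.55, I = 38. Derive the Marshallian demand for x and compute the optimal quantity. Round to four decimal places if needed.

x* = 4.9032

Perfect substitutes: compare marginal utility per dollar. 3/p_x vs 2/p_y → 0.3871 vs 0.0459.
x gives more utility per dollar, so spend all income on x: x* = I/p_x, y* = 0.
Numerically: x* = 4.9032, y* = 0.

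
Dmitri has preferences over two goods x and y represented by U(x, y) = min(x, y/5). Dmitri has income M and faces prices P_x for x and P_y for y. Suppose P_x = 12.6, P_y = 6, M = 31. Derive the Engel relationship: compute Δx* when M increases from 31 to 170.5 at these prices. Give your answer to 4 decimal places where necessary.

Leontief preferences: the optimum is at the kink where x/1 = y/5, i.e. y = 5·x.
Budget: P_x·x + P_y·5·x = M, so (P_x + 5·P_y)·x = M.
Demand: x*(P_x,P_y,M) = M/(P_x + 5·P_y), y* = 5·M/(P_x + 5·P_y).
Here 12.6 + 5·6 = 42.6, giving x* = 0.7277.
At M' = 170.5: x* = 4.0023. Change: 4.0023 − 0.7277 = 3.2746.

Δx* = 3.2746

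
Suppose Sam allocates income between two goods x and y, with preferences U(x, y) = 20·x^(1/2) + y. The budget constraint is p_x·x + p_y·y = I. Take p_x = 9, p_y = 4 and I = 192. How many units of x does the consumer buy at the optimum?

x* = 19.7531

Set MRS = p_x/p_y: 10·x^(−1/2) = p_x/p_y.
Thus x* = (10·p_y/p_x)² — independent of I — with the rest of income spent on y.
Plugging in: x* = (10·4/9)² = 19.7531.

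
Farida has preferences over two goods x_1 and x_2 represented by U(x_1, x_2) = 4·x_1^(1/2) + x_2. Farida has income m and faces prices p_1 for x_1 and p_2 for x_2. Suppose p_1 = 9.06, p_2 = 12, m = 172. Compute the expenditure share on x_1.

Set MRS = p_1/p_2: 2·x_1^(−1/2) = p_1/p_2.
Thus x_1* = (2·p_2/p_1)² — independent of m — with the rest of income spent on x_2.
Plugging in: x_1* = (2·12/9.06)² = 7.0172, x_2* = 9.0353.
Expenditure on x_1: 9.06·7.0172 = 63.5762; share = 0.3696.

share on x_1 = 0.3696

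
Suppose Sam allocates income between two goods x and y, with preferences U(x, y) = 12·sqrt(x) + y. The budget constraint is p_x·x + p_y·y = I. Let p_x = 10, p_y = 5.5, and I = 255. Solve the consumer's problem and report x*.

Set MRS = p_x/p_y: 6·x^(−1/2) = p_x/p_y.
Thus x* = (6·p_y/p_x)² — independent of I — with the rest of income spent on y.
Plugging in: x* = (6·5.5/10)² = 10.89.

x* = 10.89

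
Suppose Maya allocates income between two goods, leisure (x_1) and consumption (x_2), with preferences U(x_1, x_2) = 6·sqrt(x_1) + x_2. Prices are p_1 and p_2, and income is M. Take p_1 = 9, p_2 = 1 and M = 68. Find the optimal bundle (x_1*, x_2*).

Set MRS = p_1/p_2: 3·x_1^(−1/2) = p_1/p_2.
Solve: √x_1 = 3·p_2/p_1, so x_1*(p_1,p_2) = (3·p_2/p_1)², and x_2* = (M − p_1·x_1*)/p_2.
Plugging in: x_1* = (3·1/9)² = 0.1111, x_2* = 67.

x_1* = 0.1111, x_2* = 67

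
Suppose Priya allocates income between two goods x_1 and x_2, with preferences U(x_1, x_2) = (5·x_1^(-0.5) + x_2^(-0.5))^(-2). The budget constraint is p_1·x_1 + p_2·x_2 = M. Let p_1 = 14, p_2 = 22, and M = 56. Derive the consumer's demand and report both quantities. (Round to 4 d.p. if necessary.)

With the ratio pinned down, the budget gives x_1* = M/(p_1 + p_2·(x_2/x_1)) and x_2* = (x_2/x_1)·x_1*.
Numerically x_2/x_1 = 0.253021, so x_1* = 56/(14 + 22·0.253021) = 2.862 and x_2* = 0.253021·2.862 = 0.7242.

x_1* = 2.862, x_2* = 0.7242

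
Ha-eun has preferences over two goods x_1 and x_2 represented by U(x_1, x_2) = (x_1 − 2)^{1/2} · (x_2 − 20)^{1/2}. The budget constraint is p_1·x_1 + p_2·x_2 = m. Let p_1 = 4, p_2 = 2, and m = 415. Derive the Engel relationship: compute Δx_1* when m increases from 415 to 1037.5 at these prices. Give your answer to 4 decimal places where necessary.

Let x_1' = x_1−2, x_2' = x_2−20. MRS = x_2'/x_1' = p_1/p_2.
After buying the subsistence bundle (2, 20), a share 0.5 of the remaining income goes to x_1: x_1* = 2 + 0.5·(m − 2p_1 − 20p_2)/p_1.
Discretionary income = 415 − 2·4 − 20·2 = 367; x_1* = 2 + 0.5·367/4 = 47.875.
At m' = 1037.5: x_1* = 125.6875. Change: 125.6875 − 47.875 = 77.8125.

Δx_1* = 77.8125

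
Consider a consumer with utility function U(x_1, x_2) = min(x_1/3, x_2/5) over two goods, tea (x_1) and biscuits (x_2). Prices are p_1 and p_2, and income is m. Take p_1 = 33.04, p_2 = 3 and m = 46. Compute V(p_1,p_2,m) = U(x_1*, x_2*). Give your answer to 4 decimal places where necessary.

V = 0.4031

With perfect complements, no substitution: consume in ratio x_1:x_2 = 3:5.
Budget: p_1·x_1 + p_2·(5/3)·x_1 = m, so (3·p_1 + 5·p_2)·x_1 = 3·m.
Demand: x_1*(p_1,p_2,m) = 3·m/(3·p_1 + 5·p_2), x_2* = 5·m/(3·p_1 + 5·p_2).
Here 3·33.04 + 5·3 = 114.12, giving x_1* = 1.2093 and x_2* = 2.0154.
Utility at the optimum: U(1.2093, 2.0154) = 0.4031.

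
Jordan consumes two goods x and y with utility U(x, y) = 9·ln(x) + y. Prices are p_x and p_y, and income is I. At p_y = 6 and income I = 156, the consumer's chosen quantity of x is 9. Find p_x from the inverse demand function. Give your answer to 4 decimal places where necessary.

p_x = 6

Set MRS = p_x/p_y: (9/x)/1 = p_x/p_y.
So x*(p_x,p_y) = 9·p_y/p_x, independent of income; and y* = (I − 9·p_y)/p_y.
Set x* = 9 in the demand function and solve for p_x: p_x = 6.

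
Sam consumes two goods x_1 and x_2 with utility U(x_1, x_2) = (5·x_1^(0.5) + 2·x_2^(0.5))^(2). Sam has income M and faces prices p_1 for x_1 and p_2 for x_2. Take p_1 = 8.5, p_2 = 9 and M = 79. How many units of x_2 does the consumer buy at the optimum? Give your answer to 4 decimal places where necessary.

x_2* = 1.1523

MRS = MU_x_1/MU_x_2 = (5/2)·(x_2/x_1)^(0.5). Set equal to p_1/p_2.
Hence x_2/x_1 = ((2/5)·p_1/p_2)^(1/(0.5)), i.e. raised to the 2 power.
With the ratio pinned down, the budget gives x_1* = M/(p_1 + p_2·(x_2/x_1)) and x_2* = (x_2/x_1)·x_1*.
Numerically x_2/x_1 = 0.142716, so x_1* = 79/(8.5 + 9·0.142716) = 8.074 and x_2* = 0.142716·8.074 = 1.1523.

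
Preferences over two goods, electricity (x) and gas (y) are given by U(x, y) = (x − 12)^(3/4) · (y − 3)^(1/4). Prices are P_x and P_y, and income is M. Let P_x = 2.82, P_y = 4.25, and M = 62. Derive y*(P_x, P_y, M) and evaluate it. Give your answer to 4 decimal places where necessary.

MRS = 3·(y−3)/(x−12). Tangency with P_x/P_y gives y−3 = (1/3)·(P_x/P_y)·(x−12).
Substituting into the budget: x* = 12 + 0.75·(M − 12·P_x − 3·P_y)/P_x, and y* = 3 + 0.25·(…)/P_y.
Discretionary income = 62 − 12·2.82 − 3·4.25 = 15.41; y* = 3 + 0.25·15.41/4.25 = 3.9065.

y* = 3.9065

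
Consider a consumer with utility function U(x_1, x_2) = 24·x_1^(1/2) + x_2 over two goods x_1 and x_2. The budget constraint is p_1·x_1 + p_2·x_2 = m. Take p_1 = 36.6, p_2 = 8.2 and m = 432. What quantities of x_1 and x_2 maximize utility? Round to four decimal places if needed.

Solve: √x_1 = 12·p_2/p_1, so x_1*(p_1,p_2) = (12·p_2/p_1)², and x_2* = (m − p_1·x_1*)/p_2.
Plugging in: x_1* = (12·8.2/36.6)² = 7.2282, x_2* = 20.4206.

x_1* = 7.2282, x_2* = 20.4206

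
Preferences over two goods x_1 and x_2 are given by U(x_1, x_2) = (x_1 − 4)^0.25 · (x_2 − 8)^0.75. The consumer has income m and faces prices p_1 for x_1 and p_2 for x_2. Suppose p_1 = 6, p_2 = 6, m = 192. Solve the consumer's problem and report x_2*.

x_2* = 23

After buying the subsistence bundle (4, 8), a share 0.25 of the remaining income goes to x_1: x_1* = 4 + 0.25·(m − 4p_1 − 8p_2)/p_1.
Discretionary income = 192 − 4·6 − 8·6 = 120; x_2* = 8 + 0.75·120/6 = 23.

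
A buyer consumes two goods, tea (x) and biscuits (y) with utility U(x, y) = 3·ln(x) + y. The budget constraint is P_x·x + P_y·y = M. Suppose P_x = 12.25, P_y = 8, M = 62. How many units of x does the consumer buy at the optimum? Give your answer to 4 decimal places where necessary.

Set MRS = P_x/P_y: (3/x)/1 = P_x/P_y.
So x*(P_x,P_y) = 3·P_y/P_x, independent of income; and y* = (M − 3·P_y)/P_y.
At the given prices: x* = 3·8/12.25 = 1.9592.

x* = 1.9592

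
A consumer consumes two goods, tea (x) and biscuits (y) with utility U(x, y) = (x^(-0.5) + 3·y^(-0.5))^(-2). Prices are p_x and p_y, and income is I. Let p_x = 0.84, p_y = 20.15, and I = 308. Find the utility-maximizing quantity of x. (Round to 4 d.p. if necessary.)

x* = 52.3884

MU_x ∝ x^(-1.5), MU_y ∝ 3·y^(-1.5), so MRS = (1/3)·(y/x)^(1.5) = p_x/p_y.
Hence y/x = (3·p_x/p_y)^(1/(1.5)), i.e. raised to the 2/3 power.
With the ratio pinned down, the budget gives x* = I/(p_x + p_y·(y/x)) and y* = (y/x)·x*.
Numerically y/x = 0.250083, so x* = 308/(0.84 + 20.15·0.250083) = 52.3884.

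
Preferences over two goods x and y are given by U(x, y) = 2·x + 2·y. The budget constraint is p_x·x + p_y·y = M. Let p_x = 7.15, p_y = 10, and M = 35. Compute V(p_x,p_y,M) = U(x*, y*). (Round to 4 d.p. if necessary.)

V = 9.7902

Perfect substitutes: compare marginal utility per dollar. 2/p_x vs 2/p_y → 0.2797 vs 0.2.
x gives more utility per dollar, so spend all income on x: x* = M/p_x, y* = 0.
Numerically: x* = 4.8951, y* = 0.
Utility at the optimum: U(4.8951, 0) = 9.7902.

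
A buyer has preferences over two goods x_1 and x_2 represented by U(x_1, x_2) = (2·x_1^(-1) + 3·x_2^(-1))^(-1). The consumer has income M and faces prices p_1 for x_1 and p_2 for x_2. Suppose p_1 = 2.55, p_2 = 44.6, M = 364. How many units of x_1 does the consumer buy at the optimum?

MRS = MU_x_1/MU_x_2 = (2/3)·(x_2/x_1)^(2). Set equal to p_1/p_2.
Solve for the ratio: x_2/x_1 = [(3/2)·p_1/p_2]^(0.5).
With the ratio pinned down, the budget gives x_1* = M/(p_1 + p_2·(x_2/x_1)) and x_2* = (x_2/x_1)·x_1*.
Numerically x_2/x_1 = 0.292852, so x_1* = 364/(2.55 + 44.6·0.292852) = 23.3166.

x_1* = 23.3166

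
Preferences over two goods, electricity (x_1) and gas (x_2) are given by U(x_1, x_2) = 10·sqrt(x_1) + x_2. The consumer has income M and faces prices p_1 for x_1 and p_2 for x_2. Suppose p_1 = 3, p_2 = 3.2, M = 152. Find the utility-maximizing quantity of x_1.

x_1* = 28.4444

Utility is quasi-linear in x_2; the FOC for x_1 is 5/√x_1 = p_1/p_2.
Solve: √x_1 = 5·p_2/p_1, so x_1*(p_1,p_2) = (5·p_2/p_1)², and x_2* = (M − p_1·x_1*)/p_2.
Plugging in: x_1* = (5·3.2/3)² = 28.4444.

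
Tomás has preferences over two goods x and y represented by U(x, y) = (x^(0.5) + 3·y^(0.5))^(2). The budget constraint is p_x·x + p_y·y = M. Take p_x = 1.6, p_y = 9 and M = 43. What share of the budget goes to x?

From the CES first-order condition, (1/3)·(y/x)^(0.5) = p_x/p_y.
Solve for the ratio: y/x = [3·p_x/p_y]^(2).
Substitute y = (y/x)·x into the budget: x* = M/(p_x + p_y·(y/x)).
Numerically y/x = 0.284444, so x* = 43/(1.6 + 9·0.284444) = 10.3365 and y* = 0.284444·10.3365 = 2.9402.
Expenditure on x: 1.6·10.3365 = 16.5385; share = 0.3846.

share on x = 0.3846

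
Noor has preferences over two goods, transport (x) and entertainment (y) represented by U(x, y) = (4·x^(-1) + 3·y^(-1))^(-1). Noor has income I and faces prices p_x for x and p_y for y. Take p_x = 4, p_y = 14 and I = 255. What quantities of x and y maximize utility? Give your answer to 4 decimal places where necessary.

x* = 24.3303, y* = 11.2628

MU_x ∝ 4·x^(-2), MU_y ∝ 3·y^(-2), so MRS = (4/3)·(y/x)^(2) = p_x/p_y.
Solve for the ratio: y/x = [(3/4)·p_x/p_y]^(0.5).
Substitute y = (y/x)·x into the budget: x* = I/(p_x + p_y·(y/x)).
Numerically y/x = 0.46291, so x* = 255/(4 + 14·0.46291) = 24.3303 and y* = 0.46291·24.3303 = 11.2628.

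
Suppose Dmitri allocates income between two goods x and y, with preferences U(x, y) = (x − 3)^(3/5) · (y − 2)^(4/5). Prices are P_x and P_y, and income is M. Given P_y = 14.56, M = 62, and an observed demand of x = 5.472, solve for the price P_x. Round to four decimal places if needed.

P_x = 3.75

Let x' = x−3, y' = y−2. MRS = (3/4)·y'/x' = P_x/P_y.
Substituting into the budget: x* = 3 + 3/7·(M − 3·P_x − 2·P_y)/P_x, and y* = 2 + 4/7·(…)/P_y.
Set x* = 5.472 in the demand function and solve for P_x: P_x = 3.75.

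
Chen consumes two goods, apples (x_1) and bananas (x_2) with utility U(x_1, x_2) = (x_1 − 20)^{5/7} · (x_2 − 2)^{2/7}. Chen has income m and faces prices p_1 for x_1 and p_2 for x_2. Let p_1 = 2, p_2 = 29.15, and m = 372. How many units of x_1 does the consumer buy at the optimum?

After buying the subsistence bundle (20, 2), a share 5/7 of the remaining income goes to x_1: x_1* = 20 + 5/7·(m − 20p_1 − 2p_2)/p_1.
Discretionary income = 372 − 20·2 − 2·29.15 = 273.7; x_1* = 20 + 5/7·273.7/2 = 117.75.

x_1* = 117.75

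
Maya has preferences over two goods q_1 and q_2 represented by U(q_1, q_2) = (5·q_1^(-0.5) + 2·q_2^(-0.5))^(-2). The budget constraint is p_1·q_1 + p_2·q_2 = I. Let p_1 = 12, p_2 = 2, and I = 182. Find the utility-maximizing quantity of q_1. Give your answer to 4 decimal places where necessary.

MRS = MU_q_1/MU_q_2 = (5/2)·(q_2/q_1)^(1.5). Set equal to p_1/p_2.
Hence q_2/q_1 = ((2/5)·p_1/p_2)^(1/(1.5)), i.e. raised to the 2/3 power.
Substitute q_2 = (q_2/q_1)·q_1 into the budget: q_1* = I/(p_1 + p_2·(q_2/q_1)).
Numerically q_2/q_1 = 1.792562, so q_1* = 182/(12 + 2·1.792562) = 11.6778.

q_1* = 11.6778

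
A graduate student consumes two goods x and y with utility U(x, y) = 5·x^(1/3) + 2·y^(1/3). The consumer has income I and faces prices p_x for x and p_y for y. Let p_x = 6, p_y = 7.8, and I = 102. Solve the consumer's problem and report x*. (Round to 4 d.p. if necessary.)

From the CES first-order condition, (5/2)·(y/x)^(2/3) = p_x/p_y.
Hence y/x = ((2/5)·p_x/p_y)^(1/(2/3)), i.e. raised to the 1.5 power.
Substitute y = (y/x)·x into the budget: x* = I/(p_x + p_y·(y/x)).
Numerically y/x = 0.170677, so x* = 102/(6 + 7.8·0.170677) = 13.913.

x* = 13.913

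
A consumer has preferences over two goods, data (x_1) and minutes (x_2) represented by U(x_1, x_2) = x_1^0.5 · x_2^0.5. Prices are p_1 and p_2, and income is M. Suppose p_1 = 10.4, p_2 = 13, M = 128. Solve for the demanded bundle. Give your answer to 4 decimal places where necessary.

At p_1=10.4, p_2=13, M=128: x_1* = 0.5·128/10.4 = 6.1538, x_2* = 4.9231.

x_1* = 6.1538, x_2* = 4.9231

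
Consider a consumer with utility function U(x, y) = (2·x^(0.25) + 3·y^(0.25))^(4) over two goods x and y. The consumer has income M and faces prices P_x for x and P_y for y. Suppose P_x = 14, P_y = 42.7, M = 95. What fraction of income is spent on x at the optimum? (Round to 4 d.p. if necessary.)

share on x = 0.4579

MRS = MU_x/MU_y = (2/3)·(y/x)^(0.75). Set equal to P_x/P_y.
Hence y/x = ((3/2)·P_x/P_y)^(1/(0.75)), i.e. raised to the 4/3 power.
Substitute y = (y/x)·x into the budget: x* = M/(P_x + P_y·(y/x)).
Numerically y/x = 0.3882, so x* = 95/(14 + 42.7·0.3882) = 3.107 and y* = 0.3882·3.107 = 1.2061.
Expenditure on x: 14·3.107 = 43.498; share = 0.4579.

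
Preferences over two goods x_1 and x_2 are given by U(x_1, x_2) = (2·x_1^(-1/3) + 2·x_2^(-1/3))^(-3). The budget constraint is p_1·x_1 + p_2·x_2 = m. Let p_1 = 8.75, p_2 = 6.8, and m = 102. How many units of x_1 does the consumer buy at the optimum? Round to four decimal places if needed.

x_1* = 6.0122

MU_x_1 ∝ 2·x_1^(-4/3), MU_x_2 ∝ 2·x_2^(-4/3), so MRS = (x_2/x_1)^(4/3) = p_1/p_2.
Solve for the ratio: x_2/x_1 = [p_1/p_2]^(0.75).
With the ratio pinned down, the budget gives x_1* = m/(p_1 + p_2·(x_2/x_1)) and x_2* = (x_2/x_1)·x_1*.
Numerically x_2/x_1 = 1.20816, so x_1* = 102/(8.75 + 6.8·1.20816) = 6.0122.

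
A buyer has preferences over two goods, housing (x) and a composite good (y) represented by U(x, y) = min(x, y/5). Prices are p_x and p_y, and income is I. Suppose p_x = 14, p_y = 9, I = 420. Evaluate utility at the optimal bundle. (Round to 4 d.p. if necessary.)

Demand: x*(p_x,p_y,I) = I/(p_x + 5·p_y), y* = 5·I/(p_x + 5·p_y).
Here 14 + 5·9 = 59, giving x* = 7.1186 and y* = 35.5932.
Utility at the optimum: U(7.1186, 35.5932) = 7.1186.

V = 7.1186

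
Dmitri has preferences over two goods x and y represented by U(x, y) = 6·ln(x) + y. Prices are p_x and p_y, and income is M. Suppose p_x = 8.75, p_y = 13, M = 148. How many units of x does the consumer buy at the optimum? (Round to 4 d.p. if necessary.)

x* = 8.9143

MU_x = 6/x, MU_y = 1. Tangency: 6/x = p_x/p_y.
So x*(p_x,p_y) = 6·p_y/p_x, independent of income; and y* = (M − 6·p_y)/p_y.
At the given prices: x* = 6·13/8.75 = 8.9143.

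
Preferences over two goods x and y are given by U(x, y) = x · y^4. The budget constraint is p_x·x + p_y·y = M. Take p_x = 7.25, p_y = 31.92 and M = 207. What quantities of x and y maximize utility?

MU_x/MU_y = (y)/(4·x); tangency sets this equal to p_x/p_y.
Rearranging, p_y·y = 4·p_x·x. Substituting into the budget gives p_x·x·(1 + 4) = M.
Demand: x*(p_x,p_y,M) = 0.2·M/p_x and y* = 0.8·M/p_y.
At p_x=7.25, p_y=31.92, M=207: x* = 0.2·207/7.25 = 5.7103, y* = 5.188.

x* = 5.7103, y* = 5.188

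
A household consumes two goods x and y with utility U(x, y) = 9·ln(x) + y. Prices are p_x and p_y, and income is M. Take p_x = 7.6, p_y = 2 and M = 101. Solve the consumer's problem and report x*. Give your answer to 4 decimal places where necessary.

x* = 2.3684

MU_x = 9/x, MU_y = 1. Tangency: 9/x = p_x/p_y.
So x*(p_x,p_y) = 9·p_y/p_x, independent of income; and y* = (M − 9·p_y)/p_y.
At the given prices: x* = 9·2/7.6 = 2.3684.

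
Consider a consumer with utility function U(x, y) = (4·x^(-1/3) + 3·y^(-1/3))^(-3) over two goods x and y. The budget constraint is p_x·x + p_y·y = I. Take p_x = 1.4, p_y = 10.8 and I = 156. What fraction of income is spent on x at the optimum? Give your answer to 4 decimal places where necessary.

MU_x ∝ 4·x^(-4/3), MU_y ∝ 3·y^(-4/3), so MRS = (4/3)·(y/x)^(4/3) = p_x/p_y.
Hence y/x = ((3/4)·p_x/p_y)^(1/(4/3)), i.e. raised to the 0.75 power.
With the ratio pinned down, the budget gives x* = I/(p_x + p_y·(y/x)) and y* = (y/x)·x*.
Numerically y/x = 0.17411, so x* = 156/(1.4 + 10.8·0.17411) = 47.5553 and y* = 0.17411·47.5553 = 8.2799.
Expenditure on x: 1.4·47.5553 = 66.5775; share = 0.4268.

share on x = 0.4268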